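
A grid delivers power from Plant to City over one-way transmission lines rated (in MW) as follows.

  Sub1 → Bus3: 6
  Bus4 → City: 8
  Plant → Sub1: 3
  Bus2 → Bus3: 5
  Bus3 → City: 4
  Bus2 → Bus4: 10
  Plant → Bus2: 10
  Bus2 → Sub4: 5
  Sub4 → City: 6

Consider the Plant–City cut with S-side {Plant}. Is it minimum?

Yes — it is a minimum cut (capacity 13).

Given cut capacity: 3 + 10 = 13.
Augment Plant→Sub1→Bus3→City: bottleneck 3, flow now 3.
Augment Plant→Bus2→Bus3→City: bottleneck 1, flow now 4.
Augment Plant→Bus2→Sub4→City: bottleneck 5, flow now 9.
Augment Plant→Bus2→Bus4→City: bottleneck 4, flow now 13.
No augmenting path remains; maximum flow = 13.
Cut capacity 13 equals the max flow, so it is a minimum cut.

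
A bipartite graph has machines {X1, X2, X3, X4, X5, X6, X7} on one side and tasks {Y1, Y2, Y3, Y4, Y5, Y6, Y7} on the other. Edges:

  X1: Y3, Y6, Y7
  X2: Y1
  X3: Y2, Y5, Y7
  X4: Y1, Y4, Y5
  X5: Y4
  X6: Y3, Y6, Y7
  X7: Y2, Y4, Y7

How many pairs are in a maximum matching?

Unit-capacity flow: source→left, listed edges, right→sink; max matching = max flow.
Augmenting path X1→Y3 (+1); matched 1.
Augmenting path X2→Y1 (+1); matched 2.
Augmenting path X3→Y2 (+1); matched 3.
Augmenting path X4→Y4 (+1); matched 4.
Augmenting path X6→Y6 (+1); matched 5.
Augmenting path X7→Y7 (+1); matched 6.
Augmenting path X5→Y4→X4→Y5 (+1); matched 7.
No augmenting path remains; maximum matching = 7.
König certificate: {X1, X2, X3, X4, X5, X6, X7} is a vertex cover of size 7 (every listed pair touches it), so no matching can be larger.

7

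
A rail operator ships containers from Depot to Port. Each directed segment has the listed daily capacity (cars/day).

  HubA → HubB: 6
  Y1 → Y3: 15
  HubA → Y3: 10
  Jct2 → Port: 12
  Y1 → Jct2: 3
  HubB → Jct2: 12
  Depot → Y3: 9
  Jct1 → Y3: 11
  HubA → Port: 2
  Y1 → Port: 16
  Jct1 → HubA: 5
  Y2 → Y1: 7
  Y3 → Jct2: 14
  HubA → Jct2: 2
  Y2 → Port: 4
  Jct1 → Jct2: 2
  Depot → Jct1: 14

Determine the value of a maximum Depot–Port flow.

Augment Depot→Jct1→HubA→Port: bottleneck 2, flow now 2.
Augment Depot→Jct1→Jct2→Port: bottleneck 2, flow now 4.
Augment Depot→Y3→Jct2→Port: bottleneck 9, flow now 13.
Augment Depot→Jct1→HubA→Jct2→Port: bottleneck 1, flow now 14.
No augmenting path remains; maximum flow = 14.
In the residual graph, reachable from Depot: {Depot, Jct1, HubA, Y3, HubB, Jct2}.
Min-cut edges: HubA→Port (2), Jct2→Port (12); capacity 2 + 12 = 14.
This cut is saturated, so no flow can exceed 14.

14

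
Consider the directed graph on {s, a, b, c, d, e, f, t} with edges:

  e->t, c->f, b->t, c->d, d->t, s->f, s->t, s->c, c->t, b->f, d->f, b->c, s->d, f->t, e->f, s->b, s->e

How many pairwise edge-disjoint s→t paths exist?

Assign every edge capacity 1; by Menger, the answer equals the max flow.
Path s→t (+1); total 1.
Path s→b→t (+1); total 2.
Path s→c→t (+1); total 3.
Path s→d→t (+1); total 4.
Path s→e→t (+1); total 5.
Path s→f→t (+1); total 6.
No residual s→t path; max flow = 6.
Certifying cut of size 6: {s→b, s→c, s→d, s→e, s→f, s→t}.

6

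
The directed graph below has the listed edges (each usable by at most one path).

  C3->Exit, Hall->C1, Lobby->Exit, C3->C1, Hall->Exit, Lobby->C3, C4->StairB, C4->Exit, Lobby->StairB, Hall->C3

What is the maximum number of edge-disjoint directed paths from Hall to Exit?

2

Assign every edge capacity 1; by Menger, the answer equals the max flow.
Path Hall→Exit (+1); total 1.
Path Hall→C3→Exit (+1); total 2.
No residual Hall→Exit path; max flow = 2.
Certifying cut of size 2: {Hall→C3, Hall→Exit}.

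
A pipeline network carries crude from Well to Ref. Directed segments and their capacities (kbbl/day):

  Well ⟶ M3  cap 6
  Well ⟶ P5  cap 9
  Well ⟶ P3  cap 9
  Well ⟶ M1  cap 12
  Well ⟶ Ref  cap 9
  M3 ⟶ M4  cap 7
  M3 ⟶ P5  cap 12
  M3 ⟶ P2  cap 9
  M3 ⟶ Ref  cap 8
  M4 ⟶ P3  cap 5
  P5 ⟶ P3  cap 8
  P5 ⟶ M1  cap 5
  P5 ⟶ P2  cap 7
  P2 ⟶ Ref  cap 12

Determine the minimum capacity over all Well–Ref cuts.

Augment Well→Ref: bottleneck 9, flow now 9.
Augment Well→M3→Ref: bottleneck 6, flow now 15.
Augment Well→P5→P2→Ref: bottleneck 7, flow now 22.
No augmenting path remains; maximum flow = 22.
By max-flow min-cut, the minimum cut capacity equals the max flow.
In the residual graph, reachable from Well: {Well, P5, P3, M1}.
Min-cut edges: Well→M3 (6), Well→Ref (9), P5→P2 (7); capacity 6 + 9 + 7 = 22.

22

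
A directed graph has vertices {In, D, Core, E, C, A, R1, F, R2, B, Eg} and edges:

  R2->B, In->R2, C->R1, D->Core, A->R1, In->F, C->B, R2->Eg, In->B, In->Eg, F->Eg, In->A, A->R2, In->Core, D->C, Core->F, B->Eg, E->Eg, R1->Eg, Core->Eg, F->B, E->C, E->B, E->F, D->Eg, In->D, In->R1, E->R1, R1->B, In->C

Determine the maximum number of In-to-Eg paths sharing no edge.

7

Assign every edge capacity 1; by Menger, the answer equals the max flow.
Path In→Eg (+1); total 1.
Path In→D→Eg (+1); total 2.
Path In→Core→Eg (+1); total 3.
Path In→R1→Eg (+1); total 4.
Path In→F→Eg (+1); total 5.
Path In→R2→Eg (+1); total 6.
Path In→B→Eg (+1); total 7.
No residual In→Eg path; max flow = 7.
Certifying cut of size 7: {B→Eg, In→Core, In→D, In→Eg, In→F, R1→Eg, R2→Eg}.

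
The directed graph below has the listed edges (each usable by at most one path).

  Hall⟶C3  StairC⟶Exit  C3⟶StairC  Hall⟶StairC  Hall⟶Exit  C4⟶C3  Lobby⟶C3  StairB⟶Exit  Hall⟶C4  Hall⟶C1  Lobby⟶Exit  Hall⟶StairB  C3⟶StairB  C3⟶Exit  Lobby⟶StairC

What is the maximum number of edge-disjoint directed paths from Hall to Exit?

Assign every edge capacity 1; by Menger, the answer equals the max flow.
Path Hall→Exit (+1); total 1.
Path Hall→C3→Exit (+1); total 2.
Path Hall→StairB→Exit (+1); total 3.
Path Hall→StairC→Exit (+1); total 4.
No residual Hall→Exit path; max flow = 4.
Certifying cut of size 4: {C3→Exit, Hall→Exit, StairB→Exit, StairC→Exit}.

4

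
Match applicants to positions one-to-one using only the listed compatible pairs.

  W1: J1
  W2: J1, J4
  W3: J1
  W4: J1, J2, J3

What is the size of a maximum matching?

Unit-capacity flow: source→left, listed edges, right→sink; max matching = max flow.
Augmenting path W1→J1 (+1); matched 1.
Augmenting path W2→J4 (+1); matched 2.
Augmenting path W4→J2 (+1); matched 3.
No augmenting path remains; maximum matching = 3.
König certificate: {W2, W4, J1} is a vertex cover of size 3 (every listed pair touches it), so no matching can be larger.

3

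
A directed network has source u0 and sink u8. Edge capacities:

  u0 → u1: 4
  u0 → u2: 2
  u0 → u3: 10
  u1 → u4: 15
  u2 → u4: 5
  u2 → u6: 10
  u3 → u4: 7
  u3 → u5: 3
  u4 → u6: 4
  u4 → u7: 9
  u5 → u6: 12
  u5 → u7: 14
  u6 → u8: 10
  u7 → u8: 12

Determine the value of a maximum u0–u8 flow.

16

Augment u0→u2→u6→u8: bottleneck 2, flow now 2.
Augment u0→u1→u4→u6→u8: bottleneck 4, flow now 6.
Augment u0→u3→u4→u7→u8: bottleneck 7, flow now 13.
Augment u0→u3→u5→u6→u8: bottleneck 3, flow now 16.
No augmenting path remains; maximum flow = 16.
In the residual graph, reachable from u0: {u0}.
Min-cut edges: u0→u1 (4), u0→u2 (2), u0→u3 (10); capacity 4 + 2 + 10 = 16.
This cut is saturated, so no flow can exceed 16.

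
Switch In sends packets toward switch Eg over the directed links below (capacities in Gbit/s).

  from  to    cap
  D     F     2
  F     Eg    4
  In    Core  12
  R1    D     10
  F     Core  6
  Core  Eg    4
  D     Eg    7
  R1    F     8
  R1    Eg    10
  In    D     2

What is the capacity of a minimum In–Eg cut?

6

Augment In→D→Eg: bottleneck 2, flow now 2.
Augment In→Core→Eg: bottleneck 4, flow now 6.
No augmenting path remains; maximum flow = 6.
By max-flow min-cut, the minimum cut capacity equals the max flow.
In the residual graph, reachable from In: {In, Core}.
Min-cut edges: In→D (2), Core→Eg (4); capacity 2 + 4 = 6.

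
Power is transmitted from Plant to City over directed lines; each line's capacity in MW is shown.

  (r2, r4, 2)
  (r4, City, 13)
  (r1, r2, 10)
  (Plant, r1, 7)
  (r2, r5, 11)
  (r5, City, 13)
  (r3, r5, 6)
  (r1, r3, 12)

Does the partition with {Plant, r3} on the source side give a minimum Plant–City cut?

No — its capacity is 13, but the minimum cut has capacity 7.

Given cut capacity: 7 + 6 = 13.
Augment Plant→r1→r2→r4→City: bottleneck 2, flow now 2.
Augment Plant→r1→r2→r5→City: bottleneck 5, flow now 7.
No augmenting path remains; maximum flow = 7.
In the residual graph, reachable from Plant: {Plant}.
Min-cut edges: Plant→r1 (7); capacity 7 = 7.
Cut capacity 13 exceeds the max flow 7, so it is not minimum.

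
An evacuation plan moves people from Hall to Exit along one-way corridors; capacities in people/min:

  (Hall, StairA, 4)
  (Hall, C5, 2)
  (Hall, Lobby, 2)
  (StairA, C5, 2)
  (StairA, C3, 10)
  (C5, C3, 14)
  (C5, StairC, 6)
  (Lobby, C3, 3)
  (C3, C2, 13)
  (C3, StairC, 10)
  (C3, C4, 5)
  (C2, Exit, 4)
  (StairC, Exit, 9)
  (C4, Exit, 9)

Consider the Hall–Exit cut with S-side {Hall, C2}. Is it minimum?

No — its capacity is 12, but the minimum cut has capacity 8.

Given cut capacity: 4 + 2 + 2 + 4 = 12.
Augment Hall→C5→StairC→Exit: bottleneck 2, flow now 2.
Augment Hall→StairA→C5→StairC→Exit: bottleneck 2, flow now 4.
Augment Hall→StairA→C3→C2→Exit: bottleneck 2, flow now 6.
Augment Hall→Lobby→C3→C2→Exit: bottleneck 2, flow now 8.
No augmenting path remains; maximum flow = 8.
In the residual graph, reachable from Hall: {Hall}.
Min-cut edges: Hall→StairA (4), Hall→C5 (2), Hall→Lobby (2); capacity 4 + 2 + 2 = 8.
Cut capacity 12 exceeds the max flow 8, so it is not minimum.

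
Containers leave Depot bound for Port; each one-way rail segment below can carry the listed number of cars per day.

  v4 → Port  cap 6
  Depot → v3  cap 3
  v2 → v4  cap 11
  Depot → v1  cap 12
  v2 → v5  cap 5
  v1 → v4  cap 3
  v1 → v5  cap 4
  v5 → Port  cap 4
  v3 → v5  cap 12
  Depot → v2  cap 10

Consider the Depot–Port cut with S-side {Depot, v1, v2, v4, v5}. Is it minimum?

Given cut capacity: 3 + 6 + 4 = 13.
Augment Depot→v1→v4→Port: bottleneck 3, flow now 3.
Augment Depot→v1→v5→Port: bottleneck 4, flow now 7.
Augment Depot→v2→v4→Port: bottleneck 3, flow now 10.
No augmenting path remains; maximum flow = 10.
In the residual graph, reachable from Depot: {Depot, v1, v2, v3, v4, v5}.
Min-cut edges: v4→Port (6), v5→Port (4); capacity 6 + 4 = 10.
Cut capacity 13 exceeds the max flow 10, so it is not minimum.

No — its capacity is 13, but the minimum cut has capacity 10.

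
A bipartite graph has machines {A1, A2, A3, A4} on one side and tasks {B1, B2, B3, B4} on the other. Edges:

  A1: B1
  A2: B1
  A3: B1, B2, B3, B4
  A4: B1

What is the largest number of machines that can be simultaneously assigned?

Unit-capacity flow: source→left, listed edges, right→sink; max matching = max flow.
Augmenting path A1→B1 (+1); matched 1.
Augmenting path A3→B2 (+1); matched 2.
No augmenting path remains; maximum matching = 2.
König certificate: {A3, B1} is a vertex cover of size 2 (every listed pair touches it), so no matching can be larger.

2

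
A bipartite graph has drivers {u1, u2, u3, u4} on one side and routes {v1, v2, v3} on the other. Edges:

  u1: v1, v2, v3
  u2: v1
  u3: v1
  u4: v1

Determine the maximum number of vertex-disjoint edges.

2

Unit-capacity flow: source→left, listed edges, right→sink; max matching = max flow.
Augmenting path u1→v1 (+1); matched 1.
Augmenting path u2→v1→u1→v2 (+1); matched 2.
No augmenting path remains; maximum matching = 2.
König certificate: {u1, v1} is a vertex cover of size 2 (every listed pair touches it), so no matching can be larger.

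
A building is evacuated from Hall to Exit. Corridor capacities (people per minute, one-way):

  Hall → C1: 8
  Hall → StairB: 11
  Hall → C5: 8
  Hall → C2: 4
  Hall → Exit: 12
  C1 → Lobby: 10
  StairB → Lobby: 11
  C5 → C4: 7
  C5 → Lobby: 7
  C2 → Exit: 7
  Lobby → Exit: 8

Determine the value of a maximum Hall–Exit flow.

Augment Hall→Exit: bottleneck 12, flow now 12.
Augment Hall→C2→Exit: bottleneck 4, flow now 16.
Augment Hall→C1→Lobby→Exit: bottleneck 8, flow now 24.
No augmenting path remains; maximum flow = 24.
In the residual graph, reachable from Hall: {Hall, C1, StairB, C5, C4, Lobby}.
Min-cut edges: Hall→C2 (4), Hall→Exit (12), Lobby→Exit (8); capacity 4 + 12 + 8 = 24.
This cut is saturated, so no flow can exceed 24.

24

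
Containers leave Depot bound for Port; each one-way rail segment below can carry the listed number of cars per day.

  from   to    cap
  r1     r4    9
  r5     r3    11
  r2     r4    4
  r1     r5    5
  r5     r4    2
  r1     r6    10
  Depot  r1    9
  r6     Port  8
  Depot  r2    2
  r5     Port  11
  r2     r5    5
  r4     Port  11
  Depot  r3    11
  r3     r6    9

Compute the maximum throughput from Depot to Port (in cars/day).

19

Augment Depot→r1→r4→Port: bottleneck 9, flow now 9.
Augment Depot→r2→r4→Port: bottleneck 2, flow now 11.
Augment Depot→r3→r6→Port: bottleneck 8, flow now 19.
No augmenting path remains; maximum flow = 19.
In the residual graph, reachable from Depot: {Depot, r3, r6}.
Min-cut edges: Depot→r1 (9), Depot→r2 (2), r6→Port (8); capacity 9 + 2 + 8 = 19.
This cut is saturated, so no flow can exceed 19.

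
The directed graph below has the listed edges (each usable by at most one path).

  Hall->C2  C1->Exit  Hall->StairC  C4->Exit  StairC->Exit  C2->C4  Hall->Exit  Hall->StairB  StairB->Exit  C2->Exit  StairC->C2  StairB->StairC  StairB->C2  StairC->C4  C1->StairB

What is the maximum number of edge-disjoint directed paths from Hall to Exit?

4

Assign every edge capacity 1; by Menger, the answer equals the max flow.
Path Hall→Exit (+1); total 1.
Path Hall→StairB→Exit (+1); total 2.
Path Hall→StairC→Exit (+1); total 3.
Path Hall→C2→Exit (+1); total 4.
No residual Hall→Exit path; max flow = 4.
Certifying cut of size 4: {Hall→C2, Hall→Exit, Hall→StairB, Hall→StairC}.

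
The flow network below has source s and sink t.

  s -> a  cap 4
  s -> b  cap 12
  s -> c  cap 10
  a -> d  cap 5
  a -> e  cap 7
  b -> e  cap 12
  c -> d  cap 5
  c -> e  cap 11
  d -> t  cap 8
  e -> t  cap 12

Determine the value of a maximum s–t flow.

20

Augment s→a→d→t: bottleneck 4, flow now 4.
Augment s→b→e→t: bottleneck 12, flow now 16.
Augment s→c→d→t: bottleneck 4, flow now 20.
No augmenting path remains; maximum flow = 20.
In the residual graph, reachable from s: {s, a, b, c, d, e}.
Min-cut edges: d→t (8), e→t (12); capacity 8 + 12 = 20.
This cut is saturated, so no flow can exceed 20.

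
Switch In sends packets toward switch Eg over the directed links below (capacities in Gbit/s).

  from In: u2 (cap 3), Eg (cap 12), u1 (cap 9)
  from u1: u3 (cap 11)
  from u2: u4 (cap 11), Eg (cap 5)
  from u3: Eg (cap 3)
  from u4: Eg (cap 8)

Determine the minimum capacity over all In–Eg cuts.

18

Augment In→Eg: bottleneck 12, flow now 12.
Augment In→u2→Eg: bottleneck 3, flow now 15.
Augment In→u1→u3→Eg: bottleneck 3, flow now 18.
No augmenting path remains; maximum flow = 18.
By max-flow min-cut, the minimum cut capacity equals the max flow.
In the residual graph, reachable from In: {In, u1, u3}.
Min-cut edges: In→u2 (3), In→Eg (12), u3→Eg (3); capacity 3 + 12 + 3 = 18.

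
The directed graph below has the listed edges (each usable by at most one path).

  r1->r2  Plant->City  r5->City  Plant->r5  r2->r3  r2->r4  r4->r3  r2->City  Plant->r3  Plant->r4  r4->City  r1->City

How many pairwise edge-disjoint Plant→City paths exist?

3

Assign every edge capacity 1; by Menger, the answer equals the max flow.
Path Plant→City (+1); total 1.
Path Plant→r4→City (+1); total 2.
Path Plant→r5→City (+1); total 3.
No residual Plant→City path; max flow = 3.
Certifying cut of size 3: {Plant→City, Plant→r4, Plant→r5}.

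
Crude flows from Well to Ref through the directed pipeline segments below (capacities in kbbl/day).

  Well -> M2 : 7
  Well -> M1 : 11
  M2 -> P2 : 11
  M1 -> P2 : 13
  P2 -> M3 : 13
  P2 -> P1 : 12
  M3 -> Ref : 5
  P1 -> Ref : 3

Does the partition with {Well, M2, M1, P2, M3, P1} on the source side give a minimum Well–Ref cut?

Given cut capacity: 5 + 3 = 8.
Augment Well→M2→P2→M3→Ref: bottleneck 5, flow now 5.
Augment Well→M2→P2→P1→Ref: bottleneck 2, flow now 7.
Augment Well→M1→P2→P1→Ref: bottleneck 1, flow now 8.
No augmenting path remains; maximum flow = 8.
Cut capacity 8 equals the max flow, so it is a minimum cut.

Yes — it is a minimum cut (capacity 8).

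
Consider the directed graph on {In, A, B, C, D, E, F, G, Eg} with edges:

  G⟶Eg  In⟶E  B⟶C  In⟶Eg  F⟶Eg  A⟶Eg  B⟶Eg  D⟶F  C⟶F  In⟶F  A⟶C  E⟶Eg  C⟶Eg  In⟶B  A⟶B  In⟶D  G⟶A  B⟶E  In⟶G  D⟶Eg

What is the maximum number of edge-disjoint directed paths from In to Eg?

6

Assign every edge capacity 1; by Menger, the answer equals the max flow.
Path In→Eg (+1); total 1.
Path In→B→Eg (+1); total 2.
Path In→D→Eg (+1); total 3.
Path In→E→Eg (+1); total 4.
Path In→F→Eg (+1); total 5.
Path In→G→Eg (+1); total 6.
No residual In→Eg path; max flow = 6.
Certifying cut of size 6: {In→B, In→D, In→E, In→Eg, In→F, In→G}.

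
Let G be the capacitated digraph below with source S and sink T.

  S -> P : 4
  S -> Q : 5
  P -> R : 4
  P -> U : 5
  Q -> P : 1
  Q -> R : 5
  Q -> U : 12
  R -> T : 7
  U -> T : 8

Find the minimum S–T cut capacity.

Augment S→P→R→T: bottleneck 4, flow now 4.
Augment S→Q→R→T: bottleneck 3, flow now 7.
Augment S→Q→U→T: bottleneck 2, flow now 9.
No augmenting path remains; maximum flow = 9.
By max-flow min-cut, the minimum cut capacity equals the max flow.
In the residual graph, reachable from S: {S}.
Min-cut edges: S→P (4), S→Q (5); capacity 4 + 5 = 9.

9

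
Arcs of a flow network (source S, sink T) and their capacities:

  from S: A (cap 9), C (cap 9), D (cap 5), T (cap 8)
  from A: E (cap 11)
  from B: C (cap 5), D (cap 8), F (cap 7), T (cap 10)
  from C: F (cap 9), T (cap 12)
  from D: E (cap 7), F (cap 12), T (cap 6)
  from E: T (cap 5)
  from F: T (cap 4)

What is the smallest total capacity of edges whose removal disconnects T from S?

Augment S→T: bottleneck 8, flow now 8.
Augment S→C→T: bottleneck 9, flow now 17.
Augment S→D→T: bottleneck 5, flow now 22.
Augment S→A→E→T: bottleneck 5, flow now 27.
No augmenting path remains; maximum flow = 27.
By max-flow min-cut, the minimum cut capacity equals the max flow.
In the residual graph, reachable from S: {S, A, E}.
Min-cut edges: S→C (9), S→D (5), S→T (8), E→T (5); capacity 9 + 5 + 8 + 5 = 27.

27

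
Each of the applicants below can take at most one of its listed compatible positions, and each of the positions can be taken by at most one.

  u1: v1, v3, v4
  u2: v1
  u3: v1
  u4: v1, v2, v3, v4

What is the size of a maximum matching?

Unit-capacity flow: source→left, listed edges, right→sink; max matching = max flow.
Augmenting path u1→v1 (+1); matched 1.
Augmenting path u4→v2 (+1); matched 2.
Augmenting path u2→v1→u1→v3 (+1); matched 3.
No augmenting path remains; maximum matching = 3.
König certificate: {u1, u4, v1} is a vertex cover of size 3 (every listed pair touches it), so no matching can be larger.

3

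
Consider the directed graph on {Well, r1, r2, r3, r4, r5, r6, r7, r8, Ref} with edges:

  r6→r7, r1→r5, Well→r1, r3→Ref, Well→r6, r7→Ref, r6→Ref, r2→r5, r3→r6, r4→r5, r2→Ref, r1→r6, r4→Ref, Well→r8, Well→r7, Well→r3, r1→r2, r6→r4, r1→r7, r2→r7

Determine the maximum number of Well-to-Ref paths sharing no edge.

4

Assign every edge capacity 1; by Menger, the answer equals the max flow.
Path Well→r3→Ref (+1); total 1.
Path Well→r6→Ref (+1); total 2.
Path Well→r7→Ref (+1); total 3.
Path Well→r1→r2→Ref (+1); total 4.
No residual Well→Ref path; max flow = 4.
Certifying cut of size 4: {Well→r1, Well→r3, Well→r6, Well→r7}.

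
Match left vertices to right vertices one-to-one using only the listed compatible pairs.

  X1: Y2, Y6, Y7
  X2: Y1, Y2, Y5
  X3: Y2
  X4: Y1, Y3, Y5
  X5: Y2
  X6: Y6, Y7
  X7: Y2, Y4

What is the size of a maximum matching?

Unit-capacity flow: source→left, listed edges, right→sink; max matching = max flow.
Augmenting path X1→Y2 (+1); matched 1.
Augmenting path X2→Y1 (+1); matched 2.
Augmenting path X4→Y3 (+1); matched 3.
Augmenting path X6→Y6 (+1); matched 4.
Augmenting path X7→Y4 (+1); matched 5.
Augmenting path X3→Y2→X1→Y7 (+1); matched 6.
No augmenting path remains; maximum matching = 6.
König certificate: {X1, X2, X4, X6, X7, Y2} is a vertex cover of size 6 (every listed pair touches it), so no matching can be larger.

6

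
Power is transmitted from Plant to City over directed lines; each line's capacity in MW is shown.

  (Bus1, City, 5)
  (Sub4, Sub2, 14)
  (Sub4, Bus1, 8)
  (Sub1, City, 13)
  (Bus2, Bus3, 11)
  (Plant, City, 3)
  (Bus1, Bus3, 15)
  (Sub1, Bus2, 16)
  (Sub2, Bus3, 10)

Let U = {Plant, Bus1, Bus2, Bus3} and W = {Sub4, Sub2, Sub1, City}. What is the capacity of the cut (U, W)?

Edges leaving {Plant, Bus1, Bus2, Bus3}: Plant→City (3), Bus1→City (5).
Cut capacity = 3 + 5 = 8.

8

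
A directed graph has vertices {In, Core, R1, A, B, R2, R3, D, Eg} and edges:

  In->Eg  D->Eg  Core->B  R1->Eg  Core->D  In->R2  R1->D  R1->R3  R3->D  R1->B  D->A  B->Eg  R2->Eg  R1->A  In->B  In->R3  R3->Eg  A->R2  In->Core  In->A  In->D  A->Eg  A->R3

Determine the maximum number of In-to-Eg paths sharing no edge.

6

Assign every edge capacity 1; by Menger, the answer equals the max flow.
Path In→Eg (+1); total 1.
Path In→A→Eg (+1); total 2.
Path In→B→Eg (+1); total 3.
Path In→R2→Eg (+1); total 4.
Path In→R3→Eg (+1); total 5.
Path In→D→Eg (+1); total 6.
No residual In→Eg path; max flow = 6.
Certifying cut of size 6: {A→Eg, B→Eg, D→Eg, In→Eg, R2→Eg, R3→Eg}.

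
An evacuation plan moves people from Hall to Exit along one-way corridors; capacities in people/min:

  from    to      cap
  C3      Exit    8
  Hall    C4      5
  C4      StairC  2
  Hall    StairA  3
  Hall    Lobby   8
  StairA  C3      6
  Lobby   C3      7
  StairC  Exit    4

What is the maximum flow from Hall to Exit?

10

Augment Hall→C4→StairC→Exit: bottleneck 2, flow now 2.
Augment Hall→StairA→C3→Exit: bottleneck 3, flow now 5.
Augment Hall→Lobby→C3→Exit: bottleneck 5, flow now 10.
No augmenting path remains; maximum flow = 10.
In the residual graph, reachable from Hall: {Hall, C4, StairA, Lobby, C3}.
Min-cut edges: C4→StairC (2), C3→Exit (8); capacity 2 + 8 = 10.
This cut is saturated, so no flow can exceed 10.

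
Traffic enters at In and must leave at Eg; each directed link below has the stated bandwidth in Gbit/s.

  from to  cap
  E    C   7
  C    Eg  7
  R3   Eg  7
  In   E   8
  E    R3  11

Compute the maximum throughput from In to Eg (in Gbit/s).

8

Augment In→E→C→Eg: bottleneck 7, flow now 7.
Augment In→E→R3→Eg: bottleneck 1, flow now 8.
No augmenting path remains; maximum flow = 8.
In the residual graph, reachable from In: {In}.
Min-cut edges: In→E (8); capacity 8 = 8.
This cut is saturated, so no flow can exceed 8.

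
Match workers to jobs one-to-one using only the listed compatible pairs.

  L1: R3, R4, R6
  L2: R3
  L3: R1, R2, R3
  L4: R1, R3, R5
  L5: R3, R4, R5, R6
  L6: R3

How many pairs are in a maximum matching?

Unit-capacity flow: source→left, listed edges, right→sink; max matching = max flow.
Augmenting path L1→R3 (+1); matched 1.
Augmenting path L3→R1 (+1); matched 2.
Augmenting path L4→R5 (+1); matched 3.
Augmenting path L5→R4 (+1); matched 4.
Augmenting path L2→R3→L1→R6 (+1); matched 5.
No augmenting path remains; maximum matching = 5.
König certificate: {L1, L3, L4, L5, R3} is a vertex cover of size 5 (every listed pair touches it), so no matching can be larger.

5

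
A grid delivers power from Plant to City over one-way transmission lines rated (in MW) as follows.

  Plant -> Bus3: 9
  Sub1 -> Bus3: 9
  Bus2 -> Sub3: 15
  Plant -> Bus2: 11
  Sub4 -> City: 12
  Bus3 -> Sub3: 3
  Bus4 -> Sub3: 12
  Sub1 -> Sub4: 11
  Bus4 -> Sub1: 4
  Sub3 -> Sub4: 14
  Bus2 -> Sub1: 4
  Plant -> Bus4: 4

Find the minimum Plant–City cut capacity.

Augment Plant→Bus4→Sub1→Sub4→City: bottleneck 4, flow now 4.
Augment Plant→Bus3→Sub3→Sub4→City: bottleneck 3, flow now 7.
Augment Plant→Bus2→Sub1→Sub4→City: bottleneck 4, flow now 11.
Augment Plant→Bus2→Sub3→Sub4→City: bottleneck 1, flow now 12.
No augmenting path remains; maximum flow = 12.
By max-flow min-cut, the minimum cut capacity equals the max flow.
In the residual graph, reachable from Plant: {Plant, Bus4, Bus3, Bus2, Sub1, Sub3, Sub4}.
Min-cut edges: Sub4→City (12); capacity 12 = 12.

12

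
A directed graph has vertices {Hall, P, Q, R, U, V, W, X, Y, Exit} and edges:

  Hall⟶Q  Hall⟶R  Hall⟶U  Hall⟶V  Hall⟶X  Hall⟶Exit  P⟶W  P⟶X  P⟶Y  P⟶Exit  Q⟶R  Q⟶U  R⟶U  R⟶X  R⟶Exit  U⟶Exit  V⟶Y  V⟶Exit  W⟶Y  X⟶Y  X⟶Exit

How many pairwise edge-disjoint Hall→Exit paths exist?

Assign every edge capacity 1; by Menger, the answer equals the max flow.
Path Hall→Exit (+1); total 1.
Path Hall→R→Exit (+1); total 2.
Path Hall→U→Exit (+1); total 3.
Path Hall→V→Exit (+1); total 4.
Path Hall→X→Exit (+1); total 5.
No residual Hall→Exit path; max flow = 5.
Certifying cut of size 5: {Hall→Exit, Hall→V, R→Exit, U→Exit, X→Exit}.

5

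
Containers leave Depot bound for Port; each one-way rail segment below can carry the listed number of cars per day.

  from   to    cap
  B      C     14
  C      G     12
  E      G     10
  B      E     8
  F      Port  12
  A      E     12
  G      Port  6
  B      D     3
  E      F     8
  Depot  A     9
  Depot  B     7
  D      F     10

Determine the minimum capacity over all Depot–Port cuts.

16

Augment Depot→A→E→F→Port: bottleneck 8, flow now 8.
Augment Depot→A→E→G→Port: bottleneck 1, flow now 9.
Augment Depot→B→C→G→Port: bottleneck 5, flow now 14.
Augment Depot→B→D→F→Port: bottleneck 2, flow now 16.
No augmenting path remains; maximum flow = 16.
By max-flow min-cut, the minimum cut capacity equals the max flow.
In the residual graph, reachable from Depot: {Depot}.
Min-cut edges: Depot→A (9), Depot→B (7); capacity 9 + 7 = 16.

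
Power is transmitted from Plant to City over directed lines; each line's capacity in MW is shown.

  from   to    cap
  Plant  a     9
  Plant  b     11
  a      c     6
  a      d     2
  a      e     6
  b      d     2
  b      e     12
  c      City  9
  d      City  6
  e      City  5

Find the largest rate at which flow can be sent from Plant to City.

Augment Plant→a→c→City: bottleneck 6, flow now 6.
Augment Plant→a→d→City: bottleneck 2, flow now 8.
Augment Plant→a→e→City: bottleneck 1, flow now 9.
Augment Plant→b→d→City: bottleneck 2, flow now 11.
Augment Plant→b→e→City: bottleneck 4, flow now 15.
No augmenting path remains; maximum flow = 15.
In the residual graph, reachable from Plant: {Plant, a, b, e}.
Min-cut edges: a→c (6), a→d (2), b→d (2), e→City (5); capacity 6 + 2 + 2 + 5 = 15.
This cut is saturated, so no flow can exceed 15.

15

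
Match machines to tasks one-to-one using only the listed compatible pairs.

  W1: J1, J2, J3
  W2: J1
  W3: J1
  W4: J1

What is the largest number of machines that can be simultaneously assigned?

Unit-capacity flow: source→left, listed edges, right→sink; max matching = max flow.
Augmenting path W1→J1 (+1); matched 1.
Augmenting path W2→J1→W1→J2 (+1); matched 2.
No augmenting path remains; maximum matching = 2.
König certificate: {W1, J1} is a vertex cover of size 2 (every listed pair touches it), so no matching can be larger.

2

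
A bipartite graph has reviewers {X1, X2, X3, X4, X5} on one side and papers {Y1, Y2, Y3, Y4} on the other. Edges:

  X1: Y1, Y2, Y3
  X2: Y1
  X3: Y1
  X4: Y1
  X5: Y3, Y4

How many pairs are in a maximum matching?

Unit-capacity flow: source→left, listed edges, right→sink; max matching = max flow.
Augmenting path X1→Y1 (+1); matched 1.
Augmenting path X5→Y3 (+1); matched 2.
Augmenting path X2→Y1→X1→Y2 (+1); matched 3.
No augmenting path remains; maximum matching = 3.
König certificate: {X1, X5, Y1} is a vertex cover of size 3 (every listed pair touches it), so no matching can be larger.

3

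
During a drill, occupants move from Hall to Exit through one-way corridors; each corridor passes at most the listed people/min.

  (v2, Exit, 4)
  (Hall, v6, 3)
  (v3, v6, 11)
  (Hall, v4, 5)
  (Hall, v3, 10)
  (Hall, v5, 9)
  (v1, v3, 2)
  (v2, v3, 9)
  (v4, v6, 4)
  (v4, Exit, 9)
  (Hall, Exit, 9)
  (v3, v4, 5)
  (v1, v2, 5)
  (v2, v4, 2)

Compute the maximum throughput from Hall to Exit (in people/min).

18

Augment Hall→Exit: bottleneck 9, flow now 9.
Augment Hall→v4→Exit: bottleneck 5, flow now 14.
Augment Hall→v3→v4→Exit: bottleneck 4, flow now 18.
No augmenting path remains; maximum flow = 18.
In the residual graph, reachable from Hall: {Hall, v3, v4, v5, v6}.
Min-cut edges: Hall→Exit (9), v4→Exit (9); capacity 9 + 9 = 18.
This cut is saturated, so no flow can exceed 18.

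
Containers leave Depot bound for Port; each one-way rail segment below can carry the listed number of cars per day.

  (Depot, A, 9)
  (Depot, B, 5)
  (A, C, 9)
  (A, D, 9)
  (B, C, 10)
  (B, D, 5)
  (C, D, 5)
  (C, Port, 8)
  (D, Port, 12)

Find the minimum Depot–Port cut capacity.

14

Augment Depot→A→C→Port: bottleneck 8, flow now 8.
Augment Depot→A→D→Port: bottleneck 1, flow now 9.
Augment Depot→B→D→Port: bottleneck 5, flow now 14.
No augmenting path remains; maximum flow = 14.
By max-flow min-cut, the minimum cut capacity equals the max flow.
In the residual graph, reachable from Depot: {Depot}.
Min-cut edges: Depot→A (9), Depot→B (5); capacity 9 + 5 = 14.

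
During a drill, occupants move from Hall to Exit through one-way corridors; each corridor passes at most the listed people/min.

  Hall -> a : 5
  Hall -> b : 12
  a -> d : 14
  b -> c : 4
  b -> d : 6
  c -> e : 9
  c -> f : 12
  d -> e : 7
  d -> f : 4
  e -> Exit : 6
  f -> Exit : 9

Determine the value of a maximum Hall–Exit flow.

Augment Hall→a→d→e→Exit: bottleneck 5, flow now 5.
Augment Hall→b→c→e→Exit: bottleneck 1, flow now 6.
Augment Hall→b→c→f→Exit: bottleneck 3, flow now 9.
Augment Hall→b→d→f→Exit: bottleneck 4, flow now 13.
Augment Hall→b→d→e→c→f→Exit: bottleneck 1, flow now 14. (uses reverse residual edge)
No augmenting path remains; maximum flow = 14.
In the residual graph, reachable from Hall: {Hall, a, b, d, e}.
Min-cut edges: b→c (4), d→f (4), e→Exit (6); capacity 4 + 4 + 6 = 14.
This cut is saturated, so no flow can exceed 14.

14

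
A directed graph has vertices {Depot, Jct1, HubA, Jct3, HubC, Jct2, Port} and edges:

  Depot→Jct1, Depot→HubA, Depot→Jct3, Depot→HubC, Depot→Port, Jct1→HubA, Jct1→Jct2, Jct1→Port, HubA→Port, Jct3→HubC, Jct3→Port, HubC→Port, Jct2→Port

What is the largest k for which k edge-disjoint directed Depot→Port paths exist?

Assign every edge capacity 1; by Menger, the answer equals the max flow.
Path Depot→Port (+1); total 1.
Path Depot→Jct1→Port (+1); total 2.
Path Depot→HubA→Port (+1); total 3.
Path Depot→Jct3→Port (+1); total 4.
Path Depot→HubC→Port (+1); total 5.
No residual Depot→Port path; max flow = 5.
Certifying cut of size 5: {Depot→HubA, Depot→HubC, Depot→Jct1, Depot→Jct3, Depot→Port}.

5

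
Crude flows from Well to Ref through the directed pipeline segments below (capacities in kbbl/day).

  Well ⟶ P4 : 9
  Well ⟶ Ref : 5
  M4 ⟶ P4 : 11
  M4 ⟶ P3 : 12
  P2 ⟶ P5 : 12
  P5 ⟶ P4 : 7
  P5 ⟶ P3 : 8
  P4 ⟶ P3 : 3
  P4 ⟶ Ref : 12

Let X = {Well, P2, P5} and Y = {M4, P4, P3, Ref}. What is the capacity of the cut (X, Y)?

29

Edges leaving {Well, P2, P5}: Well→P4 (9), Well→Ref (5), P5→P4 (7), P5→P3 (8).
Cut capacity = 9 + 5 + 7 + 8 = 29.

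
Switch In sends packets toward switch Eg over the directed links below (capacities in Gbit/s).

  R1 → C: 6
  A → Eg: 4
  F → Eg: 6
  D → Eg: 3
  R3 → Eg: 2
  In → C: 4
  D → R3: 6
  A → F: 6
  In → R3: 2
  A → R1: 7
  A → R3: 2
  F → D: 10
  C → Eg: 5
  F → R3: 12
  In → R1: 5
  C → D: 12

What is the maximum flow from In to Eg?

10

Augment In→C→Eg: bottleneck 4, flow now 4.
Augment In→R3→Eg: bottleneck 2, flow now 6.
Augment In→R1→C→Eg: bottleneck 1, flow now 7.
Augment In→R1→C→D→Eg: bottleneck 3, flow now 10.
No augmenting path remains; maximum flow = 10.
In the residual graph, reachable from In: {In, R1, C, D, R3}.
Min-cut edges: C→Eg (5), D→Eg (3), R3→Eg (2); capacity 5 + 3 + 2 = 10.
This cut is saturated, so no flow can exceed 10.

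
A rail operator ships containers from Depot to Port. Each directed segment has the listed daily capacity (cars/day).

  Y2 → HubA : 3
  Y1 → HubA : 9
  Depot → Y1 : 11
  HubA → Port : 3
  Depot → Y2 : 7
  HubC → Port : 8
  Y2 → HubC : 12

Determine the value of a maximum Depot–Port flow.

10

Augment Depot→Y2→HubA→Port: bottleneck 3, flow now 3.
Augment Depot→Y2→HubC→Port: bottleneck 4, flow now 7.
Augment Depot→Y1→HubA→Y2→HubC→Port: bottleneck 3, flow now 10. (uses reverse residual edge)
No augmenting path remains; maximum flow = 10.
In the residual graph, reachable from Depot: {Depot, Y1, HubA}.
Min-cut edges: Depot→Y2 (7), HubA→Port (3); capacity 7 + 3 = 10.
This cut is saturated, so no flow can exceed 10.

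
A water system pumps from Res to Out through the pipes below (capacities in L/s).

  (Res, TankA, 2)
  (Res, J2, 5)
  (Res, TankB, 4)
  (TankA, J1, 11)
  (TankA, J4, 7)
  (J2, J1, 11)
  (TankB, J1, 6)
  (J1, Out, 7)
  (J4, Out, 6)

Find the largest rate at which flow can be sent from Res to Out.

Augment Res→TankA→J1→Out: bottleneck 2, flow now 2.
Augment Res→J2→J1→Out: bottleneck 5, flow now 7.
Augment Res→TankB→J1→TankA→J4→Out: bottleneck 2, flow now 9. (uses reverse residual edge)
No augmenting path remains; maximum flow = 9.
In the residual graph, reachable from Res: {Res, J2, TankB, J1}.
Min-cut edges: Res→TankA (2), J1→Out (7); capacity 2 + 7 = 9.
This cut is saturated, so no flow can exceed 9.

9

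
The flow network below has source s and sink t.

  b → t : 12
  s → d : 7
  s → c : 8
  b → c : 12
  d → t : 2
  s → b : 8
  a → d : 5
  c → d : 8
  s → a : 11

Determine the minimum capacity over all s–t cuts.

Augment s→b→t: bottleneck 8, flow now 8.
Augment s→d→t: bottleneck 2, flow now 10.
No augmenting path remains; maximum flow = 10.
By max-flow min-cut, the minimum cut capacity equals the max flow.
In the residual graph, reachable from s: {s, a, c, d}.
Min-cut edges: s→b (8), d→t (2); capacity 8 + 2 = 10.

10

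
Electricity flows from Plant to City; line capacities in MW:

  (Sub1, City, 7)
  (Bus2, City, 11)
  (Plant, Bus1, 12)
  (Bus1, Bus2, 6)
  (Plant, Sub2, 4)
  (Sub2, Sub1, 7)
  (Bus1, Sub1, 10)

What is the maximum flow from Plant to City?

Augment Plant→Bus1→Sub1→City: bottleneck 7, flow now 7.
Augment Plant→Bus1→Bus2→City: bottleneck 5, flow now 12.
Augment Plant→Sub2→Sub1→Bus1→Bus2→City: bottleneck 1, flow now 13. (uses reverse residual edge)
No augmenting path remains; maximum flow = 13.
In the residual graph, reachable from Plant: {Plant, Bus1, Sub2, Sub1}.
Min-cut edges: Bus1→Bus2 (6), Sub1→City (7); capacity 6 + 7 = 13.
This cut is saturated, so no flow can exceed 13.

13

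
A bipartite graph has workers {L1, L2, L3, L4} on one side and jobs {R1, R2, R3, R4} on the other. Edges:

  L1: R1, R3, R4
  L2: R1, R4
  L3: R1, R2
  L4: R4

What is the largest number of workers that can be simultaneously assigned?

Unit-capacity flow: source→left, listed edges, right→sink; max matching = max flow.
Augmenting path L1→R1 (+1); matched 1.
Augmenting path L2→R4 (+1); matched 2.
Augmenting path L3→R2 (+1); matched 3.
Augmenting path L4→R4→L2→R1→L1→R3 (+1); matched 4.
No augmenting path remains; maximum matching = 4.
König certificate: {L1, L2, L3, L4} is a vertex cover of size 4 (every listed pair touches it), so no matching can be larger.

4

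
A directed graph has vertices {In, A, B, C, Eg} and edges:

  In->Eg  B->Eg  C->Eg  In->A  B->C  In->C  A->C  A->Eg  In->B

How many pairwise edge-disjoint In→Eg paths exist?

Assign every edge capacity 1; by Menger, the answer equals the max flow.
Path In→Eg (+1); total 1.
Path In→A→Eg (+1); total 2.
Path In→B→Eg (+1); total 3.
Path In→C→Eg (+1); total 4.
No residual In→Eg path; max flow = 4.
Certifying cut of size 4: {In→A, In→B, In→C, In→Eg}.

4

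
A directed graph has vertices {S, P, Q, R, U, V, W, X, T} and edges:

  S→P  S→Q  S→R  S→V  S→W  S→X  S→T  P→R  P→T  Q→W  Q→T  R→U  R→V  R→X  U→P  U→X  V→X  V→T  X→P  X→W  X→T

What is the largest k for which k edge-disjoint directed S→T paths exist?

5

Assign every edge capacity 1; by Menger, the answer equals the max flow.
Path S→T (+1); total 1.
Path S→P→T (+1); total 2.
Path S→Q→T (+1); total 3.
Path S→V→T (+1); total 4.
Path S→X→T (+1); total 5.
No residual S→T path; max flow = 5.
Certifying cut of size 5: {P→T, S→Q, S→T, V→T, X→T}.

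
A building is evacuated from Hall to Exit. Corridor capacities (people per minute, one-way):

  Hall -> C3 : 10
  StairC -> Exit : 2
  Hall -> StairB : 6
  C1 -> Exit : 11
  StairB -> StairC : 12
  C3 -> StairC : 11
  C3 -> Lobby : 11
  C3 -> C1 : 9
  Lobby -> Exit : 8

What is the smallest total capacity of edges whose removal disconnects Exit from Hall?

Augment Hall→C3→StairC→Exit: bottleneck 2, flow now 2.
Augment Hall→C3→Lobby→Exit: bottleneck 8, flow now 10.
Augment Hall→StairB→StairC→C3→C1→Exit: bottleneck 2, flow now 12. (uses reverse residual edge)
No augmenting path remains; maximum flow = 12.
By max-flow min-cut, the minimum cut capacity equals the max flow.
In the residual graph, reachable from Hall: {Hall, StairB, StairC}.
Min-cut edges: Hall→C3 (10), StairC→Exit (2); capacity 10 + 2 = 12.

12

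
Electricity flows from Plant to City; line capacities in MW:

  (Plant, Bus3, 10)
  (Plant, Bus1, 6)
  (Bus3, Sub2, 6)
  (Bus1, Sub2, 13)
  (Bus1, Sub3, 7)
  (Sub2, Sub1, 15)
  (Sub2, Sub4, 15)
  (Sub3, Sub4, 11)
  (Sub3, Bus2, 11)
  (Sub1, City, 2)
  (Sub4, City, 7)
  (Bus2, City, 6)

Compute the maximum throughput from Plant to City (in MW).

12

Augment Plant→Bus3→Sub2→Sub1→City: bottleneck 2, flow now 2.
Augment Plant→Bus3→Sub2→Sub4→City: bottleneck 4, flow now 6.
Augment Plant→Bus1→Sub2→Sub4→City: bottleneck 3, flow now 9.
Augment Plant→Bus1→Sub3→Bus2→City: bottleneck 3, flow now 12.
No augmenting path remains; maximum flow = 12.
In the residual graph, reachable from Plant: {Plant, Bus3}.
Min-cut edges: Plant→Bus1 (6), Bus3→Sub2 (6); capacity 6 + 6 = 12.
This cut is saturated, so no flow can exceed 12.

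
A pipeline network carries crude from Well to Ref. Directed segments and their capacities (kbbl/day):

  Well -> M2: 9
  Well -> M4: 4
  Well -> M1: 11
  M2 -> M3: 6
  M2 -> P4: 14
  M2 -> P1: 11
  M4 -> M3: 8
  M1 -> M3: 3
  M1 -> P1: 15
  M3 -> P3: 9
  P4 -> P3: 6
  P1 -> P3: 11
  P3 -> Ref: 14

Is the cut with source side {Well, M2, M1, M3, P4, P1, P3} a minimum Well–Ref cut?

Given cut capacity: 4 + 14 = 18.
Augment Well→M2→M3→P3→Ref: bottleneck 6, flow now 6.
Augment Well→M2→P4→P3→Ref: bottleneck 3, flow now 9.
Augment Well→M4→M3→P3→Ref: bottleneck 3, flow now 12.
Augment Well→M1→P1→P3→Ref: bottleneck 2, flow now 14.
No augmenting path remains; maximum flow = 14.
In the residual graph, reachable from Well: {Well, M2, M4, M1, M3, P4, P1, P3}.
Min-cut edges: P3→Ref (14); capacity 14 = 14.
Cut capacity 18 exceeds the max flow 14, so it is not minimum.

No — its capacity is 18, but the minimum cut has capacity 14.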